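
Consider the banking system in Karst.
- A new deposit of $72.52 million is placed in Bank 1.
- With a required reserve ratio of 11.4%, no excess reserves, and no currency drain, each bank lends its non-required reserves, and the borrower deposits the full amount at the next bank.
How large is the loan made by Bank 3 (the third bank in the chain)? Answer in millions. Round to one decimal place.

Each bank lends a fraction (1 − rr) = 0.8860 of the deposit it receives, so Bank 3 receives 72.52·0.8860^2 and lends 72.52·0.8860^3 ≈ 50.4381 million.

$50.4 million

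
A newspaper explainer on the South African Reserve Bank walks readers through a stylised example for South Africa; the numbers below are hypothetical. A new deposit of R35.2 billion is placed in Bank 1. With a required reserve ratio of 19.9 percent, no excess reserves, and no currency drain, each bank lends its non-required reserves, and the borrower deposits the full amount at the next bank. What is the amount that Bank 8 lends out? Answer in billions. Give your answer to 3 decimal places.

R5.965 billion

Each bank lends a fraction (1 − rr) = 0.8010 of the deposit it receives, so Bank 8 receives 35.2·0.8010^7 and lends 35.2·0.8010^8 ≈ 5.9649 billion.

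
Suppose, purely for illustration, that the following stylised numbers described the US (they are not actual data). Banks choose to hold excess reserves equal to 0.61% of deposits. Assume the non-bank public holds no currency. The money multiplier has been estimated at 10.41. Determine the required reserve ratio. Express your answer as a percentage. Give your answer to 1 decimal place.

9.0%

Using m = 10.41. Since m = (1 + c)/(c + rr + e), the denominator satisfies c + rr + e = (1 + c)/m = (1 + 0) / 10.41 ≈ 0.096061.
With c = 0 and e = 0.0061, the required reserve ratio is 0.096061 − 0 − 0.0061 = 0.089961.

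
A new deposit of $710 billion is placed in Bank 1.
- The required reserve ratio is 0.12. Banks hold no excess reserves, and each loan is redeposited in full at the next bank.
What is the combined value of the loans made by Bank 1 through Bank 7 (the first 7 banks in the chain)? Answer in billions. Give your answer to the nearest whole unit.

Bank i lends (1 − rr)^i of the original deposit: Bank 1 lends 710·0.8800 = 624.8000, Bank 2 lends 710·0.8800² = 549.8240, and so on.
Summing a geometric series: total = 710·[0.8800·(1 − 0.8800^7) / (1 − 0.8800)] ≈ 3078.8291 billion.

$3079 billion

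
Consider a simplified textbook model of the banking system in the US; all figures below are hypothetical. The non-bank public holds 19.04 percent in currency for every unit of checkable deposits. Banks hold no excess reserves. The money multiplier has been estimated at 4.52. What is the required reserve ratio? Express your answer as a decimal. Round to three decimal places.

0.073

Using m = 4.52. Since m = (1 + c)/(c + rr + e), the denominator satisfies c + rr + e = (1 + c)/m = (1 + 0.1904) / 4.52 ≈ 0.263363.
With c = 0.1904 and e = 0, the required reserve ratio is 0.263363 − 0.1904 − 0 = 0.072963.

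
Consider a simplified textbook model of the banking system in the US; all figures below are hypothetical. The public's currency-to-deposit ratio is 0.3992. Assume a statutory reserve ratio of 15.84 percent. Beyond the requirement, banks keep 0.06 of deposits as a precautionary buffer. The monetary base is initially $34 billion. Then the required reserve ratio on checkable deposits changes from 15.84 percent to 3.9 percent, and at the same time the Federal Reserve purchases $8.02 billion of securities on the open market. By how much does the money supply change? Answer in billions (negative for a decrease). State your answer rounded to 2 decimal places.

$40.99 billion

Before: m₁ = (1 + 0.3992) / (0.1584 + 0.06 + 0.3992) ≈ 2.26554, MB₁ = 34, so M₁ = 2.26554 × 34 ≈ 77.0284 billion.
After: m₂ = (1 + 0.3992) / (0.039 + 0.06 + 0.3992) ≈ 2.80851, MB₂ = 34 + 8.02 = 42.02, so M₂ = 2.80851 × 42.02 ≈ 118.0136 billion.
ΔM = M₂ − M₁ = 118.0136 − 77.0284 = 40.9852 billion.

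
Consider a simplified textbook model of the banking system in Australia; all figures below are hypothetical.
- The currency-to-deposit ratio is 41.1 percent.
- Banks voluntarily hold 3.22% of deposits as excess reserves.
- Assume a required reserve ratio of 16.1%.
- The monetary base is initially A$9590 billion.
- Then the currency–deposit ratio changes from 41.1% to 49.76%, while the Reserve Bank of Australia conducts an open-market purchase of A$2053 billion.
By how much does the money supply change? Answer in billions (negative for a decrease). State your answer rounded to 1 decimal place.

Before: m₁ = (1 + 0.411) / (0.161 + 0.0322 + 0.411) ≈ 2.3353194, MB₁ = 9590, so M₁ = 2.3353194 × 9590 ≈ 22395.713 billion.
After: m₂ = (1 + 0.4976) / (0.161 + 0.0322 + 0.4976) ≈ 2.1679213, MB₂ = 9590 + 2053 = 11643, so M₂ = 2.1679213 × 11643 ≈ 25241.1077 billion.
ΔM = M₂ − M₁ = 25241.1077 − 22395.713 = 2845.3947 billion.

A$2845.4 billion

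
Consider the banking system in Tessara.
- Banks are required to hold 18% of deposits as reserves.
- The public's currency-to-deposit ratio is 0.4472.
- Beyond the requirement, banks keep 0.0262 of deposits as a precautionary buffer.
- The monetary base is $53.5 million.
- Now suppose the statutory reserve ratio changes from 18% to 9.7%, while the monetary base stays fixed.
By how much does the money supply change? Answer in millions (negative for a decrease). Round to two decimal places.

Initially m₁ = (1 + 0.4472) / (0.18 + 0.0262 + 0.4472) ≈ 2.21488, so M₁ = 2.21488 × 53.5 ≈ 118.4961 million.
After the change m₂ = (1 + 0.4472) / (0.097 + 0.0262 + 0.4472) ≈ 2.53717, so M₂ = 2.53717 × 53.5 ≈ 135.7386 million.
ΔM = M₂ − M₁ = 135.7386 − 118.4961 = 17.2425 million.

$17.24 million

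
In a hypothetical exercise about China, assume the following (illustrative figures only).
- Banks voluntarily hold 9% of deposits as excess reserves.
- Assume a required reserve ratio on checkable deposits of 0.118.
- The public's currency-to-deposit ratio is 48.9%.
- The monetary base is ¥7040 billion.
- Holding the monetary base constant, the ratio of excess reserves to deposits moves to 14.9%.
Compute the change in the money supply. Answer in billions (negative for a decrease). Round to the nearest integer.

-1174 billion

Initially m₁ = (1 + 0.489) / (0.118 + 0.09 + 0.489) ≈ 2.13630, so M₁ = 2.13630 × 7040 = 15039.552 billion.
After the change m₂ = (1 + 0.489) / (0.118 + 0.149 + 0.489) ≈ 1.96958, so M₂ = 1.96958 × 7040 = 13865.8432 billion.
ΔM = M₂ − M₁ = 13865.8432 − 15039.552 = -1173.7088 billion.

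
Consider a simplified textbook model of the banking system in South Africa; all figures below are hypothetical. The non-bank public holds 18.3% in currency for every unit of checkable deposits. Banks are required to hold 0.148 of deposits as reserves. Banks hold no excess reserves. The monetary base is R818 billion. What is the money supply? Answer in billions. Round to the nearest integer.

R2924 billion

The money multiplier is m = (1 + c) / (rr + c) = (1 + 0.183) / (0.148 + 0.183) ≈ 3.5740.
So M = m × MB = 3.5740 × 818 = 2923.532 billion.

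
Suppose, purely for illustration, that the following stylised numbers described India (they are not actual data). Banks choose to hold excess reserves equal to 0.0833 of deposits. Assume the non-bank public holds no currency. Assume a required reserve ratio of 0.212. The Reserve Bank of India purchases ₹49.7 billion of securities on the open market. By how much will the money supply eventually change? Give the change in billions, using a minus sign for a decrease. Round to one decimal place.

The money multiplier is m = 1 / (rr + e) = 1 / (0.212 + 0.0833) ≈ 3.3864.
The purchase adds 49.7 billion of base, so ΔM = m × ΔMB = 3.3864 × (+49.7) ≈ 168.3041 billion.

₹168.3 billion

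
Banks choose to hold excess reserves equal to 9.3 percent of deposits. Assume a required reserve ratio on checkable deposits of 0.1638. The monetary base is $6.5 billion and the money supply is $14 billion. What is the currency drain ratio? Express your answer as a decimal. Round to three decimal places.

Using m = M/MB = 14/6.5 ≈ 2.153846. From m = (1 + c)/(c + rr + e), rearranging gives 1 + c = m·(c + rr + e), so c·(1 − m) = m·(rr + e) − 1.
Hence c = [m·(rr + e) − 1]/(1 − m) = [2.153846 × (0.1638 + 0.093) − 1] / (1 − 2.153846) ≈ 0.387307.

0.387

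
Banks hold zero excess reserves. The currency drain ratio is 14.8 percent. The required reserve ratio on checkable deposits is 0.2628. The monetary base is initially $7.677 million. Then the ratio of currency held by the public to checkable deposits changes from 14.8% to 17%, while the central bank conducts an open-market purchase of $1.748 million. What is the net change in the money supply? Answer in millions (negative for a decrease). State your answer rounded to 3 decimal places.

$4.025 million

Before: m₁ = (1 + 0.148) / (0.2628 + 0.148) ≈ 2.79455, MB₁ = 7.677, so M₁ = 2.79455 × 7.677 ≈ 21.4538 million.
After: m₂ = (1 + 0.17) / (0.2628 + 0.17) ≈ 2.70333, MB₂ = 7.677 + 1.748 = 9.425, so M₂ = 2.70333 × 9.425 ≈ 25.4789 million.
ΔM = M₂ − M₁ = 25.4789 − 21.4538 = 4.0251 million.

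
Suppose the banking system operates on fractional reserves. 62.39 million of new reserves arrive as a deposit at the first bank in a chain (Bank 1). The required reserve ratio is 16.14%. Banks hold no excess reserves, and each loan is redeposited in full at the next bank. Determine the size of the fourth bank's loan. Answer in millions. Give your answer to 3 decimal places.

30.856 million

Each bank lends a fraction (1 − rr) = 0.8386 of the deposit it receives, so Bank 4 receives 62.39·0.8386^3 and lends 62.39·0.8386^4 ≈ 30.8556 million.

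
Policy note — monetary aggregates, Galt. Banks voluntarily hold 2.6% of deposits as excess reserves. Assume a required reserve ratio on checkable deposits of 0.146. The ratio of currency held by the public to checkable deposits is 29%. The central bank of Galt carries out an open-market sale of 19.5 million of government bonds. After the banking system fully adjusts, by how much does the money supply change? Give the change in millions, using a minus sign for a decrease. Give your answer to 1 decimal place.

The money multiplier is m = (1 + c) / (rr + e + c) = (1 + 0.29) / (0.146 + 0.026 + 0.29) ≈ 2.7922.
The sale removes 19.5 million of base, so ΔM = m × ΔMB = 2.7922 × (−19.5) = -54.4479 million.

-54.4 million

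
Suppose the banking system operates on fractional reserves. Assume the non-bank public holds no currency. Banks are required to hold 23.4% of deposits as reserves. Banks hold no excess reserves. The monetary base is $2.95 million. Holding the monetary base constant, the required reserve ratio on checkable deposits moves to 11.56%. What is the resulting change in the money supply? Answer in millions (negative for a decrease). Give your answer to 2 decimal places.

Initially m₁ = 1 / (0.234) ≈ 4.2735, so M₁ = 4.2735 × 2.95 ≈ 12.6068 million.
After the change m₂ = 1 / (0.1156) ≈ 8.6505, so M₂ = 8.6505 × 2.95 ≈ 25.519 million.
ΔM = M₂ − M₁ = 25.519 − 12.6068 = 12.9122 million.

$12.91 million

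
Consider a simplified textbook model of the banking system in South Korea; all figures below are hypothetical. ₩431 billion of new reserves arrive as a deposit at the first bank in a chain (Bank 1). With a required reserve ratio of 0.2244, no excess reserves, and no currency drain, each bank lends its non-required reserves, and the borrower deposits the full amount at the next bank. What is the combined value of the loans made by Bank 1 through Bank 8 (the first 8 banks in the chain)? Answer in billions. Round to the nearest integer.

₩1295 billion

Bank i lends (1 − rr)^i of the original deposit: Bank 1 lends 431·0.7756 = 334.2836, Bank 2 lends 431·0.7756² ≈ 259.2704, and so on.
Summing a geometric series: total = 431·[0.7756·(1 − 0.7756^8) / (1 − 0.7756)] ≈ 1294.6055 billion.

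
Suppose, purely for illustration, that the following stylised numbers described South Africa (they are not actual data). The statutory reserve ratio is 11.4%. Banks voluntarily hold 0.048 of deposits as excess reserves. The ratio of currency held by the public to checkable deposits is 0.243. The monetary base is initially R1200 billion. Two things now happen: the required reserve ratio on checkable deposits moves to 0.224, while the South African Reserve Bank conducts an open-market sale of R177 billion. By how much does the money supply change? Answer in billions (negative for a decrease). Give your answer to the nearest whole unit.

Before: m₁ = (1 + 0.243) / (0.114 + 0.048 + 0.243) ≈ 3.06914, MB₁ = 1200, so M₁ = 3.06914 × 1200 = 3682.968 billion.
After: m₂ = (1 + 0.243) / (0.224 + 0.048 + 0.243) ≈ 2.41359, MB₂ = 1200 − 177 = 1023, so M₂ = 2.41359 × 1023 ≈ 2469.1026 billion.
ΔM = M₂ − M₁ = 2469.1026 − 3682.968 = -1213.8654 billion.

-1214 billion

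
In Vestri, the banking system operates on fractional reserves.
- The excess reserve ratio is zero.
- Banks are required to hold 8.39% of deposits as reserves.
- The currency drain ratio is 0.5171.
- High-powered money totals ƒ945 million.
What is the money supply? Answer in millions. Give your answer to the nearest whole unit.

ƒ2385 million

The money multiplier is m = (1 + c) / (rr + c) = (1 + 0.5171) / (0.0839 + 0.5171) ≈ 2.5243.
So M = m × MB = 2.5243 × 945 = 2385.4635 million.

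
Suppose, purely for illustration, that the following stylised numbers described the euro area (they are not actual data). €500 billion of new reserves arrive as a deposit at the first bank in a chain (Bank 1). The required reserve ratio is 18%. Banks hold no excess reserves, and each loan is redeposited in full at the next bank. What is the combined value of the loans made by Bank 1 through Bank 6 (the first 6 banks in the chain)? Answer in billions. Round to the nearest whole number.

Bank i lends (1 − rr)^i of the original deposit: Bank 1 lends 500·0.8200 = 410.0000, Bank 2 lends 500·0.8200² = 336.2000, and so on.
Summing a geometric series: total = 500·[0.8200·(1 − 0.8200^6) / (1 − 0.8200)] ≈ 1585.3181 billion.

€1585 billion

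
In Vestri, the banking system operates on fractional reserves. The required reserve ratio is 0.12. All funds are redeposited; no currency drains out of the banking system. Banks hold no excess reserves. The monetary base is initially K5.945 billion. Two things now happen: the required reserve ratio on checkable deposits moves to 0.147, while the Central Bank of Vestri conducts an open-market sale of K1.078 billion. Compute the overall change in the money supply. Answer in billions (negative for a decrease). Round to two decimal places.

Before: m₁ = 1 / (0.12) ≈ 8.3333, MB₁ = 5.945, so M₁ = 8.3333 × 5.945 ≈ 49.5415 billion.
After: m₂ = 1 / (0.147) ≈ 6.8027, MB₂ = 5.945 − 1.078 = 4.867, so M₂ = 6.8027 × 4.867 ≈ 33.1087 billion.
ΔM = M₂ − M₁ = 33.1087 − 49.5415 = -16.4328 billion.

-16.43 billion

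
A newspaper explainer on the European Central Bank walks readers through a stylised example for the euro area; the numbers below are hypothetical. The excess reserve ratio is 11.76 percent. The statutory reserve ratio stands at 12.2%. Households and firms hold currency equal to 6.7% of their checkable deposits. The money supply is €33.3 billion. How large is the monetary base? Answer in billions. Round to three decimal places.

The money multiplier is m = (1 + c) / (rr + e + c) = (1 + 0.067) / (0.122 + 0.1176 + 0.067) ≈ 3.480104.
MB = M / m = 33.3 / 3.480104 ≈ 9.5687 billion.

€9.569 billion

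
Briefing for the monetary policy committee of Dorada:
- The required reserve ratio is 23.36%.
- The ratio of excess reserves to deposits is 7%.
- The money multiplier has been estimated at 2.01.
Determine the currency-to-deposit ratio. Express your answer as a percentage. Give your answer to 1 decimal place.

Using m = 2.01. From m = (1 + c)/(c + rr + e), rearranging gives 1 + c = m·(c + rr + e), so c·(1 − m) = m·(rr + e) − 1.
Hence c = [m·(rr + e) − 1]/(1 − m) = [2.01 × (0.2336 + 0.07) − 1] / (1 − 2.01) ≈ 0.385905.

38.6%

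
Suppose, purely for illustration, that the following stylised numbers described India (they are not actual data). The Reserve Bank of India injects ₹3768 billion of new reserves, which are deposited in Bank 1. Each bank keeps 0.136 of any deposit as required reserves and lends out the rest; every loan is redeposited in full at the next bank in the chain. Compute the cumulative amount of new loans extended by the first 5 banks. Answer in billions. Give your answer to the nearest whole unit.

₹12413 billion

Bank i lends (1 − rr)^i of the original deposit: Bank 1 lends 3768·0.8640 = 3255.5520, Bank 2 lends 3768·0.8640² ≈ 2812.7969, and so on.
Summing a geometric series: total = 3768·[0.8640·(1 − 0.8640^5) / (1 − 0.8640)] ≈ 12412.5239 billion.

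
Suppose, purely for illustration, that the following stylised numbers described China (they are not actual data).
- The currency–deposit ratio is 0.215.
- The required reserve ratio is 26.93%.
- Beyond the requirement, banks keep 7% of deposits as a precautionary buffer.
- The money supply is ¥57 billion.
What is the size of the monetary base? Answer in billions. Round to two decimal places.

The money multiplier is m = (1 + c) / (rr + e + c) = (1 + 0.215) / (0.2693 + 0.07 + 0.215) ≈ 2.19195.
MB = M / m = 57 / 2.19195 ≈ 26.0042 billion.

¥26.00 billion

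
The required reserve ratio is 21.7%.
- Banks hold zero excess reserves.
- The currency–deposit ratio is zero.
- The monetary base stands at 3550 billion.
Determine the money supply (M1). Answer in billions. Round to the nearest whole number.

With no currency drain or excess reserves, the money multiplier is m = 1/rr = 1/0.217 ≈ 4.60829.
Money supply M = m × MB = 4.60829 × 3550 = 16359.4295 billion.

16359 billion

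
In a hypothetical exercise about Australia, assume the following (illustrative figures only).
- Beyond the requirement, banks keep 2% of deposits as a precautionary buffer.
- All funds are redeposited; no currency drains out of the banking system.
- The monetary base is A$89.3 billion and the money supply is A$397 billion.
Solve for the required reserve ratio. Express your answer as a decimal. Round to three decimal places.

Using m = M/MB = 397/89.3 ≈ 4.445689. Since m = (1 + c)/(c + rr + e), the denominator satisfies c + rr + e = (1 + c)/m = (1 + 0) / 4.445689 ≈ 0.224937.
With c = 0 and e = 0.02, the required reserve ratio is 0.224937 − 0 − 0.02 = 0.204937.

0.205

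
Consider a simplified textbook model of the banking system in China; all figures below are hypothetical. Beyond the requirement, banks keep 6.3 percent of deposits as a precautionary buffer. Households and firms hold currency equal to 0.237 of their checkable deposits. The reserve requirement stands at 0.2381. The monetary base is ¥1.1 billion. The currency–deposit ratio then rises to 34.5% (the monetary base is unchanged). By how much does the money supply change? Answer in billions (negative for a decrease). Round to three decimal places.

-0.239 billion

Initially m₁ = (1 + 0.237) / (0.2381 + 0.063 + 0.237) ≈ 2.29883, so M₁ = 2.29883 × 1.1 ≈ 2.5287 billion.
After the change m₂ = (1 + 0.345) / (0.2381 + 0.063 + 0.345) ≈ 2.08172, so M₂ = 2.08172 × 1.1 ≈ 2.2899 billion.
ΔM = M₂ − M₁ = 2.2899 − 2.5287 = -0.2388 billion.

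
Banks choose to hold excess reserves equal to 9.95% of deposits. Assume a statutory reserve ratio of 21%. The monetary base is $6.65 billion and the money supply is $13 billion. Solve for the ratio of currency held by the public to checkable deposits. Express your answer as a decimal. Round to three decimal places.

Using m = M/MB = 13/6.65 ≈ 1.954887. From m = (1 + c)/(c + rr + e), rearranging gives 1 + c = m·(c + rr + e), so c·(1 − m) = m·(rr + e) − 1.
Hence c = [m·(rr + e) − 1]/(1 − m) = [1.954887 × (0.21 + 0.0995) − 1] / (1 − 1.954887) ≈ 0.413622.

0.414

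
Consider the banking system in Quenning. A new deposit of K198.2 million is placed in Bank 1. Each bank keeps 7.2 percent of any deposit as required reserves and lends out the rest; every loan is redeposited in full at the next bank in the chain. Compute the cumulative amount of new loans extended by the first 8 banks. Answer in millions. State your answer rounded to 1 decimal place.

Bank i lends (1 − rr)^i of the original deposit: Bank 1 lends 198.2·0.9280 = 183.9296, Bank 2 lends 198.2·0.9280² ≈ 170.6867, and so on.
Summing a geometric series: total = 198.2·[0.9280·(1 − 0.9280^8) / (1 − 0.9280)] ≈ 1149.4917 million.

K1149.5 million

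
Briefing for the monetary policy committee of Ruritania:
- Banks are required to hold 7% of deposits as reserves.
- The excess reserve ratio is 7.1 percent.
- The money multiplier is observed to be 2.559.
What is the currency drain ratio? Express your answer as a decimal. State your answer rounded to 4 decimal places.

Using m = 2.559. From m = (1 + c)/(c + rr + e), rearranging gives 1 + c = m·(c + rr + e), so c·(1 − m) = m·(rr + e) − 1.
Hence c = [m·(rr + e) − 1]/(1 − m) = [2.559 × (0.07 + 0.071) − 1] / (1 − 2.559) ≈ 0.409994.

0.4100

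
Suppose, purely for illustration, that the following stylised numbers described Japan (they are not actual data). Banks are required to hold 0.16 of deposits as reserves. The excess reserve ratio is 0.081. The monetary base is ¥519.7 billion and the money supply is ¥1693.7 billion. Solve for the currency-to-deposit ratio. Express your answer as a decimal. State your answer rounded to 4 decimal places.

0.0950

Using m = M/MB = 1693.7/519.7 ≈ 3.258996. From m = (1 + c)/(c + rr + e), rearranging gives 1 + c = m·(c + rr + e), so c·(1 − m) = m·(rr + e) − 1.
Hence c = [m·(rr + e) − 1]/(1 − m) = [3.258996 × (0.16 + 0.081) − 1] / (1 − 3.258996) ≈ 0.094990.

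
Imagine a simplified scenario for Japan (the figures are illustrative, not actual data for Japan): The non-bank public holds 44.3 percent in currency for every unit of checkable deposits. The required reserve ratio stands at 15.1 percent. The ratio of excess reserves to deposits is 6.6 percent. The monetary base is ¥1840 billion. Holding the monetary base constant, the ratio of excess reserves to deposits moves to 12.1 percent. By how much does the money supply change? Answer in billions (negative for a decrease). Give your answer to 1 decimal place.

-309.5 billion

Initially m₁ = (1 + 0.443) / (0.151 + 0.066 + 0.443) ≈ 2.186364, so M₁ = 2.186364 × 1840 ≈ 4022.9098 billion.
After the change m₂ = (1 + 0.443) / (0.151 + 0.121 + 0.443) ≈ 2.018182, so M₂ = 2.018182 × 1840 ≈ 3713.4549 billion.
ΔM = M₂ − M₁ = 3713.4549 − 4022.9098 = -309.4549 billion.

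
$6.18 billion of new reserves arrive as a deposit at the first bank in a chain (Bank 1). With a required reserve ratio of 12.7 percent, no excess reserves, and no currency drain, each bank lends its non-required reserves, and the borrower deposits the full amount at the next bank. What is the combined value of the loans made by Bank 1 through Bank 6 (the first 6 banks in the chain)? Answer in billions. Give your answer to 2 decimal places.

Bank i lends (1 − rr)^i of the original deposit: Bank 1 lends 6.18·0.8730 ≈ 5.3951, Bank 2 lends 6.18·0.8730² ≈ 4.7100, and so on.
Summing a geometric series: total = 6.18·[0.8730·(1 − 0.8730^6) / (1 − 0.8730)] ≈ 23.6759 billion.

$23.68 billion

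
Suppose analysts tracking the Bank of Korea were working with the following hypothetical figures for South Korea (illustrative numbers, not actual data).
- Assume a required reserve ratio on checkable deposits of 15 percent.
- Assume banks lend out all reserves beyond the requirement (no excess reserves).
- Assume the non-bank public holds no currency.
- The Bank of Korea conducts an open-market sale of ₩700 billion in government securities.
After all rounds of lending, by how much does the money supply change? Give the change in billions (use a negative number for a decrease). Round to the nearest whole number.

-4667 billion

The simple money multiplier is m = 1/rr = 1/0.15 ≈ 6.6667.
An open-market sale reduces the monetary base by 700 billion, so ΔM = m × ΔMB = 6.6667 × (−700) = -4666.69 billion.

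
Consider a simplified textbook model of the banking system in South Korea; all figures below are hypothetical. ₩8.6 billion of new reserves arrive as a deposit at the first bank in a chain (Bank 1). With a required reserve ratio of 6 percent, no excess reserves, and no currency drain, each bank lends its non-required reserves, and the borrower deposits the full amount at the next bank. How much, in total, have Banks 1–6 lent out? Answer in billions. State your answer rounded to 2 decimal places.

₩41.78 billion

Bank i lends (1 − rr)^i of the original deposit: Bank 1 lends 8.6·0.9400 = 8.0840, Bank 2 lends 8.6·0.9400² ≈ 7.5990, and so on.
Summing a geometric series: total = 8.6·[0.9400·(1 − 0.9400^6) / (1 − 0.9400)] ≈ 41.7849 billion.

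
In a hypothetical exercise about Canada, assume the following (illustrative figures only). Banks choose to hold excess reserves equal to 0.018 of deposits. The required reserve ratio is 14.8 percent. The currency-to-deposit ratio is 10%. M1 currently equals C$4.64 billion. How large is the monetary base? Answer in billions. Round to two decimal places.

The money multiplier is m = (1 + c) / (rr + e + c) = (1 + 0.1) / (0.148 + 0.018 + 0.1) ≈ 4.1353.
MB = M / m = 4.64 / 4.1353 ≈ 1.122 billion.

C$1.12 billion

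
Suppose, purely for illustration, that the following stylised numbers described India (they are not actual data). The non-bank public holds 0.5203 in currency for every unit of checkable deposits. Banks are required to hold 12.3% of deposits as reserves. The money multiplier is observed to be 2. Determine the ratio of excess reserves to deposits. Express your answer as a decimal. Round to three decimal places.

Using m = 2. Since m = (1 + c)/(c + rr + e), the denominator satisfies c + rr + e = (1 + c)/m = (1 + 0.5203) / 2 = 0.760150.
With c = 0.5203 and rr = 0.123, the ratio of excess reserves to deposits is 0.760150 − 0.5203 − 0.123 = 0.11685.

0.117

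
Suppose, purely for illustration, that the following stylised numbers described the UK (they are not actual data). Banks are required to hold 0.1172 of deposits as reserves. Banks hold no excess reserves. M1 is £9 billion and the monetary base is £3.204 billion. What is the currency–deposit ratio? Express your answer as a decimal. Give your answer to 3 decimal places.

Using m = M/MB = 9/3.204 ≈ 2.808989. From m = (1 + c)/(c + rr + e), rearranging gives 1 + c = m·(c + rr + e), so c·(1 − m) = m·(rr + e) − 1.
Hence c = [m·(rr + e) − 1]/(1 − m) = [2.808989 × (0.1172 + 0) − 1] / (1 − 2.808989) ≈ 0.370807.

0.371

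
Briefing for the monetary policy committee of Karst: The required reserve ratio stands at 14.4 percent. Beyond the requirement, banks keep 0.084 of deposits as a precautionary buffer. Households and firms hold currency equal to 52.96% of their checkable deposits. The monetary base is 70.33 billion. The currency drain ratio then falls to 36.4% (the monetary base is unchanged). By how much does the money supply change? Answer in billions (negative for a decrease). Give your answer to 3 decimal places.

20.047 billion

Initially m₁ = (1 + 0.5296) / (0.144 + 0.084 + 0.5296) ≈ 2.019007, so M₁ = 2.019007 × 70.33 ≈ 141.9968 billion.
After the change m₂ = (1 + 0.364) / (0.144 + 0.084 + 0.364) ≈ 2.304054, so M₂ = 2.304054 × 70.33 ≈ 162.0441 billion.
ΔM = M₂ − M₁ = 162.0441 − 141.9968 = 20.0473 billion.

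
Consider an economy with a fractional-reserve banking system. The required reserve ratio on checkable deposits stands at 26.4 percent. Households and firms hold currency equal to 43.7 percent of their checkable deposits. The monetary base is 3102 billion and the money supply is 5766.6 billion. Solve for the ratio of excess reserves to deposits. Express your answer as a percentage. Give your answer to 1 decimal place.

7.2%

Using m = M/MB = 5766.6/3102 ≈ 1.858994. Since m = (1 + c)/(c + rr + e), the denominator satisfies c + rr + e = (1 + c)/m = (1 + 0.437) / 1.858994 ≈ 0.772999.
With c = 0.437 and rr = 0.264, the ratio of excess reserves to deposits is 0.772999 − 0.437 − 0.264 = 0.071999.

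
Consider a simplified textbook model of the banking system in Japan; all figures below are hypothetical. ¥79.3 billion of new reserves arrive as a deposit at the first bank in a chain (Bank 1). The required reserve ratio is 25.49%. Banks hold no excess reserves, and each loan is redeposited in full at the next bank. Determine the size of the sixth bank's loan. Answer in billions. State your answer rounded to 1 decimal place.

Each bank lends a fraction (1 − rr) = 0.7451 of the deposit it receives, so Bank 6 receives 79.3·0.7451^5 and lends 79.3·0.7451^6 ≈ 13.5694 billion.

¥13.6 billion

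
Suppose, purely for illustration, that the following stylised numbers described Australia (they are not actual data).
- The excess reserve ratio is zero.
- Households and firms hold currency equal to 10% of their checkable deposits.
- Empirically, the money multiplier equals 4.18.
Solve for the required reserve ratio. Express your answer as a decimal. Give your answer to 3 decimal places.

0.163

Using m = 4.18. Since m = (1 + c)/(c + rr + e), the denominator satisfies c + rr + e = (1 + c)/m = (1 + 0.1) / 4.18 ≈ 0.263158.
With c = 0.1 and e = 0, the required reserve ratio is 0.263158 − 0.1 − 0 = 0.163158.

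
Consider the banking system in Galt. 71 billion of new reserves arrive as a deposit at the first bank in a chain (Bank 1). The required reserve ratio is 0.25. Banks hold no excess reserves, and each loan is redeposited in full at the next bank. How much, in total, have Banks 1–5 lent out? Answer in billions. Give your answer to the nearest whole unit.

162 billion

Bank i lends (1 − rr)^i of the original deposit: Bank 1 lends 71·0.7500 = 53.2500, Bank 2 lends 71·0.7500² = 39.9375, and so on.
Summing a geometric series: total = 71·[0.7500·(1 − 0.7500^5) / (1 − 0.7500)] ≈ 162.4541 billion.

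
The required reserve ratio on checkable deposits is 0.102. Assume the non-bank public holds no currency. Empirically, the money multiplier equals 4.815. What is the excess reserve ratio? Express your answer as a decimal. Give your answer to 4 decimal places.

Using m = 4.815. Since m = (1 + c)/(c + rr + e), the denominator satisfies c + rr + e = (1 + c)/m = (1 + 0) / 4.815 ≈ 0.207684.
With c = 0 and rr = 0.102, the excess reserve ratio is 0.207684 − 0 − 0.102 = 0.105684.

0.1057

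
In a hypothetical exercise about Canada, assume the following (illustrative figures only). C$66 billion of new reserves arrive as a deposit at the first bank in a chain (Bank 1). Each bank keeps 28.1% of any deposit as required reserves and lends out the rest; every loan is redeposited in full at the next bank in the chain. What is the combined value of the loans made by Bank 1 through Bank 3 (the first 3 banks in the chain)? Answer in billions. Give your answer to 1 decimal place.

C$106.1 billion

Bank i lends (1 − rr)^i of the original deposit: Bank 1 lends 66·0.7190 = 47.4540, Bank 2 lends 66·0.7190² ≈ 34.1194, and so on.
Summing a geometric series: total = 66·[0.7190·(1 − 0.7190^3) / (1 − 0.7190)] ≈ 106.1053 billion.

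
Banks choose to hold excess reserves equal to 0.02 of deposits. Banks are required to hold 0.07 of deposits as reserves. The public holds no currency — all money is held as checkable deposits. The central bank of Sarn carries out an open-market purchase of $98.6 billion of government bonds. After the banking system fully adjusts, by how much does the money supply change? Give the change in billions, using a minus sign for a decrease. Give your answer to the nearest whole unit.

$1096 billion

The money multiplier is m = 1 / (rr + e) = 1 / (0.07 + 0.02) ≈ 11.1111.
The purchase adds 98.6 billion of base, so ΔM = m × ΔMB = 11.1111 × (+98.6) ≈ 1095.5545 billion.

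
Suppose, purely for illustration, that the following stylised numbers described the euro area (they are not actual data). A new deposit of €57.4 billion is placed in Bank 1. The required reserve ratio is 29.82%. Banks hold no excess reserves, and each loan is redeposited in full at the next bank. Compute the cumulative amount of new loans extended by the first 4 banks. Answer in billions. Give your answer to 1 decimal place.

€102.3 billion

Bank i lends (1 − rr)^i of the original deposit: Bank 1 lends 57.4·0.7018 ≈ 40.2833, Bank 2 lends 57.4·0.7018² ≈ 28.2708, and so on.
Summing a geometric series: total = 57.4·[0.7018·(1 − 0.7018^4) / (1 − 0.7018)] ≈ 102.3187 billion.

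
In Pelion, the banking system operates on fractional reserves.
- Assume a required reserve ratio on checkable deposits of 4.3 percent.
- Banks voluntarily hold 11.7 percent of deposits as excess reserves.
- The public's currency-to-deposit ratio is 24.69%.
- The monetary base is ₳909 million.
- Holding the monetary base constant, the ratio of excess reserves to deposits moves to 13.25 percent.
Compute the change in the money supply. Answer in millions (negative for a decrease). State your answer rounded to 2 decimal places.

-102.22 million

Initially m₁ = (1 + 0.2469) / (0.043 + 0.117 + 0.2469) ≈ 3.064389, so M₁ = 3.064389 × 909 ≈ 2785.5296 million.
After the change m₂ = (1 + 0.2469) / (0.043 + 0.1325 + 0.2469) ≈ 2.951941, so M₂ = 2.951941 × 909 ≈ 2683.3144 million.
ΔM = M₂ − M₁ = 2683.3144 − 2785.5296 = -102.2152 million.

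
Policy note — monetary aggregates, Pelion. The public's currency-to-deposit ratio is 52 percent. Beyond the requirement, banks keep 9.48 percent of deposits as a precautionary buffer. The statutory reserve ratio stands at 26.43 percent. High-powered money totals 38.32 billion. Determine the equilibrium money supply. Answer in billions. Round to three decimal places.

66.257 billion

The money multiplier is m = (1 + c) / (rr + e + c) = (1 + 0.52) / (0.2643 + 0.0948 + 0.52) ≈ 1.729041.
So M = m × MB = 1.729041 × 38.32 ≈ 66.2569 billion.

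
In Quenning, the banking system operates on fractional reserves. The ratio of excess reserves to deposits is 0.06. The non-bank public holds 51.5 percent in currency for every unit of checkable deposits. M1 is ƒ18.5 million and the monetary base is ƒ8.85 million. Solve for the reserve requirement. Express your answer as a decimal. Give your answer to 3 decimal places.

0.150

Using m = M/MB = 18.5/8.85 ≈ 2.090395. Since m = (1 + c)/(c + rr + e), the denominator satisfies c + rr + e = (1 + c)/m = (1 + 0.515) / 2.090395 ≈ 0.724743.
With c = 0.515 and e = 0.06, the reserve requirement is 0.724743 − 0.515 − 0.06 = 0.149743.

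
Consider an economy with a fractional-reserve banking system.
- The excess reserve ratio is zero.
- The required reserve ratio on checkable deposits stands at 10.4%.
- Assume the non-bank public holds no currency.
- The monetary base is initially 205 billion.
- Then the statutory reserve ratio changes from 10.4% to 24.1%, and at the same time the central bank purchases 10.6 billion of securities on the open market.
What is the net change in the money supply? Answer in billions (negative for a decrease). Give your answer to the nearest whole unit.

-1077 billion

Before: m₁ = 1 / (0.104) ≈ 9.6154, MB₁ = 205, so M₁ = 9.6154 × 205 = 1971.157 billion.
After: m₂ = 1 / (0.241) ≈ 4.1494, MB₂ = 205 + 10.6 = 215.6, so M₂ = 4.1494 × 215.6 ≈ 894.6106 billion.
ΔM = M₂ − M₁ = 894.6106 − 1971.157 = -1076.5464 billion.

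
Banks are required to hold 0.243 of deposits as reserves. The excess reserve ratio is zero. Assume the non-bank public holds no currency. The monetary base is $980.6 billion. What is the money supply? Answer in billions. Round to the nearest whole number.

$4035 billion

With no currency drain or excess reserves, the money multiplier is m = 1/rr = 1/0.243 ≈ 4.1152.
Money supply M = m × MB = 4.1152 × 980.6 ≈ 4035.3651 billion.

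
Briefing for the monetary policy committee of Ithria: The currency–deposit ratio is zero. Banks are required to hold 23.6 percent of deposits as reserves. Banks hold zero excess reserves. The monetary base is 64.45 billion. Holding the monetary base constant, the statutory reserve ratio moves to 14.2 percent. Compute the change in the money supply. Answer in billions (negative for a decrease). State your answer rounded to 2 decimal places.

Initially m₁ = 1 / (0.236) ≈ 4.23729, so M₁ = 4.23729 × 64.45 ≈ 273.0933 billion.
After the change m₂ = 1 / (0.142) ≈ 7.04225, so M₂ = 7.04225 × 64.45 ≈ 453.873 billion.
ΔM = M₂ − M₁ = 453.873 − 273.0933 = 180.7797 billion.

180.78 billion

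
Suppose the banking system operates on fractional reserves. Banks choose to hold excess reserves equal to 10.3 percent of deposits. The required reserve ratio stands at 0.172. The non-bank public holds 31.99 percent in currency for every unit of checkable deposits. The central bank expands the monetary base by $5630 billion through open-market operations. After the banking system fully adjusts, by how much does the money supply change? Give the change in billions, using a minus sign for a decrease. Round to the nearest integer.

$12491 billion

The money multiplier is m = (1 + c) / (rr + e + c) = (1 + 0.3199) / (0.172 + 0.103 + 0.3199) ≈ 2.21869.
The purchase adds 5630 billion of base, so ΔM = m × ΔMB = 2.21869 × (+5630) = 12491.2247 billion.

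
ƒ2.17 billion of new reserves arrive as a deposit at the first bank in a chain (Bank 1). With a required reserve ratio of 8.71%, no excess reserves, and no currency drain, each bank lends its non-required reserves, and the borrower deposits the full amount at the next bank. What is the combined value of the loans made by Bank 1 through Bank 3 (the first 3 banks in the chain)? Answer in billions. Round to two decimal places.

Bank i lends (1 − rr)^i of the original deposit: Bank 1 lends 2.17·0.9129 ≈ 1.9810, Bank 2 lends 2.17·0.9129² ≈ 1.8084, and so on.
Summing a geometric series: total = 2.17·[0.9129·(1 − 0.9129^3) / (1 − 0.9129)] ≈ 5.4404 billion.

ƒ5.44 billion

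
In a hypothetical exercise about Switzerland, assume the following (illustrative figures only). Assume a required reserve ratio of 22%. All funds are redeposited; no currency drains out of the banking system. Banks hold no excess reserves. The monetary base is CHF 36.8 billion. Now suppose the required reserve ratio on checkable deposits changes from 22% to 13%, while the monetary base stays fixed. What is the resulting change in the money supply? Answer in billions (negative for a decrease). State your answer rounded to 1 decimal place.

Initially m₁ = 1 / (0.22) ≈ 4.5455, so M₁ = 4.5455 × 36.8 = 167.2744 billion.
After the change m₂ = 1 / (0.13) ≈ 7.6923, so M₂ = 7.6923 × 36.8 ≈ 283.0766 billion.
ΔM = M₂ − M₁ = 283.0766 − 167.2744 = 115.8022 billion.

CHF 115.8 billion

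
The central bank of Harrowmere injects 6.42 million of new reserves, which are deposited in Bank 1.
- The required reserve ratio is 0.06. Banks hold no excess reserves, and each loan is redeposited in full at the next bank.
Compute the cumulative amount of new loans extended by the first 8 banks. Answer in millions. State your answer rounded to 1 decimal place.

Bank i lends (1 − rr)^i of the original deposit: Bank 1 lends 6.42·0.9400 = 6.0348, Bank 2 lends 6.42·0.9400² ≈ 5.6727, and so on.
Summing a geometric series: total = 6.42·[0.9400·(1 − 0.9400^8) / (1 − 0.9400)] ≈ 39.2696 million.

39.3 million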